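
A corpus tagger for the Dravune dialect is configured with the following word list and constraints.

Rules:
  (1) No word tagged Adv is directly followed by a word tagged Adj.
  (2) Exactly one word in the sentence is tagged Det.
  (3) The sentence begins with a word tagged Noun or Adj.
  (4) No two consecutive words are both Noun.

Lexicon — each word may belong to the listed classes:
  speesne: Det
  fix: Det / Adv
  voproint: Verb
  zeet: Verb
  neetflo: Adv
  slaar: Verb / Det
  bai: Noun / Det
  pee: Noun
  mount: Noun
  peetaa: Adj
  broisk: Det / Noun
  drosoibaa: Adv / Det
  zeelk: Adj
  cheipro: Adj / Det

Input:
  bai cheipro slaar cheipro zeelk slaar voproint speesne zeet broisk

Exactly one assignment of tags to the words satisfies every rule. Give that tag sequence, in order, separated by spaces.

Noun Adj Verb Adj Adj Verb Verb Det Verb Noun

Candidates per position — 1:bai {Noun,Det}; 2:cheipro {Adj,Det}; 3:slaar {Verb,Det}; 4:cheipro {Adj,Det}; 5:zeelk {Adj}; 6:slaar {Verb,Det}; 7:voproint {Verb}; 8:speesne {Det}; 9:zeet {Verb}; 10:broisk {Det,Noun}.
Word 1 cannot be Det — rule 2 would then fail for every completion. It is Noun.
Word 2 cannot be Det — rule 2 would then fail for every completion. It is Adj.
Word 3 cannot be Det — rule 2 would then fail for every completion. It is Verb.
Word 4 cannot be Det — rule 2 would then fail for every completion. It is Adj.
Word 6 cannot be Det — rule 2 would then fail for every completion. It is Verb.
Word 10 cannot be Det — rule 2 would then fail for every completion. It is Noun.
The unique satisfying tagging is: Noun Adj Verb Adj Adj Verb Verb Det Verb Noun.
Check: rule 1 ✓; rule 2 ✓; rule 3 ✓; rule 4 ✓.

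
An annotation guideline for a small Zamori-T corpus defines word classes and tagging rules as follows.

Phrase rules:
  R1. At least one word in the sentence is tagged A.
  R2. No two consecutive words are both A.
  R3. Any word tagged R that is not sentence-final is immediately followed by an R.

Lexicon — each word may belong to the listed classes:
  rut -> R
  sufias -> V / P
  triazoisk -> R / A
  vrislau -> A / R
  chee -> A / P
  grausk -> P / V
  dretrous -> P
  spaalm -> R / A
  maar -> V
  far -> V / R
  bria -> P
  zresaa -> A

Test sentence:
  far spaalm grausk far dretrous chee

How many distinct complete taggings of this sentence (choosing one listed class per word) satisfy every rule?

Candidates per position — 1:far {V,R}; 2:spaalm {R,A}; 3:grausk {P,V}; 4:far {V,R}; 5:dretrous {P}; 6:chee {A,P}.
There are 32 candidate sequences in total.
The sequences that satisfy every rule: V A P V P A; V A P V P P; V A V V P A; V A V V P P.
Count = 4.

4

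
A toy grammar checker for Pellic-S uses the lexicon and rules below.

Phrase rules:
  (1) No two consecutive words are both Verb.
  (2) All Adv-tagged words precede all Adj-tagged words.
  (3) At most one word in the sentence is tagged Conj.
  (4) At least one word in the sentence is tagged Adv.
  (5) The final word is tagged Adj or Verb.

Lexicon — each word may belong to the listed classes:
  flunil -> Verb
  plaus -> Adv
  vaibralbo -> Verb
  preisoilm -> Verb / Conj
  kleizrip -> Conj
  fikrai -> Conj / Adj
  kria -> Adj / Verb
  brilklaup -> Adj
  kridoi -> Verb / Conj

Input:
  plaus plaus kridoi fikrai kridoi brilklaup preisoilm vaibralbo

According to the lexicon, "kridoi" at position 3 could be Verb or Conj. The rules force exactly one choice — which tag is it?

Candidates per position — 1:plaus {Adv}; 2:plaus {Adv}; 3:kridoi {Verb,Conj}; 4:fikrai {Conj,Adj}; 5:kridoi {Verb,Conj}; 6:brilklaup {Adj}; 7:preisoilm {Verb,Conj}; 8:vaibralbo {Verb}.
Position 7: tagging it Verb would leave rule 1 unsatisfiable, so it must be Conj.
Position 3: tagging it Conj would leave rule 3 unsatisfiable, so it must be Verb.
Position 4: tagging it Conj would leave rule 3 unsatisfiable, so it must be Adj.
Position 5: tagging it Conj would leave rule 3 unsatisfiable, so it must be Verb.
The unique satisfying tagging is: Adv Adv Verb Adj Verb Adj Conj Verb.
Checking: rule 1 ok; rule 2 ok; rule 3 ok; rule 4 ok; rule 5 ok.

Verb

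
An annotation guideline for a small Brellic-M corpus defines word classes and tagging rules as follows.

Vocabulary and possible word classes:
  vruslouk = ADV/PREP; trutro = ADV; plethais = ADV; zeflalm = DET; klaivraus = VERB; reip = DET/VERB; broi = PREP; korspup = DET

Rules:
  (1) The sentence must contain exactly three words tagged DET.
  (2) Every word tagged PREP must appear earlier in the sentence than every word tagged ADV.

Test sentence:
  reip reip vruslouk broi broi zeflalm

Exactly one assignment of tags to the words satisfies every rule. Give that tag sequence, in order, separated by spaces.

Candidates per position — 1:reip {DET,VERB}; 2:reip {DET,VERB}; 3:vruslouk {ADV,PREP}; 4:broi {PREP}; 5:broi {PREP}; 6:zeflalm {DET}.
Position 1: tagging it VERB would leave rule 1 unsatisfiable, so it must be DET.
Position 2: tagging it VERB would leave rule 1 unsatisfiable, so it must be DET.
Position 3: tagging it ADV would leave rule 2 unsatisfiable, so it must be PREP.
The unique satisfying tagging is: DET DET PREP PREP PREP DET.
Verifying each rule — rule 1 satisfied; rule 2 satisfied.

DET DET PREP PREP PREP DET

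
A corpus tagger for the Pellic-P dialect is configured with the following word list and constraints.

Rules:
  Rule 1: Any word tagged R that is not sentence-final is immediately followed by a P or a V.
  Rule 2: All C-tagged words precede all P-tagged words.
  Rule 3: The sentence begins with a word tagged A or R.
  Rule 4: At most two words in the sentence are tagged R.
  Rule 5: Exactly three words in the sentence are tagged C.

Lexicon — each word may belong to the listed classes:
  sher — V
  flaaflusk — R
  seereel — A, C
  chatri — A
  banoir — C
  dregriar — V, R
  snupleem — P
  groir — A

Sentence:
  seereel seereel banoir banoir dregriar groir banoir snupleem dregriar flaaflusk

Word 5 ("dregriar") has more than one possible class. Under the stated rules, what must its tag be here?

Candidates per position — 1:seereel {A,C}; 2:seereel {A,C}; 3:banoir {C}; 4:banoir {C}; 5:dregriar {V,R}; 6:groir {A}; 7:banoir {C}; 8:snupleem {P}; 9:dregriar {V,R}; 10:flaaflusk {R}.
Word 1 cannot be C — rule 3 would then fail for every completion. It is A.
Word 2 cannot be C — rule 5 would then fail for every completion. It is A.
Word 5 cannot be R — rule 1 would then fail for every completion. It is V.
Word 9 cannot be R — rule 1 would then fail for every completion. It is V.
So the tagging must be: A A C C V A C P V R.
Rule-by-rule: rule 1 ✓; rule 2 ✓; rule 3 ✓; rule 4 ✓; rule 5 ✓.

V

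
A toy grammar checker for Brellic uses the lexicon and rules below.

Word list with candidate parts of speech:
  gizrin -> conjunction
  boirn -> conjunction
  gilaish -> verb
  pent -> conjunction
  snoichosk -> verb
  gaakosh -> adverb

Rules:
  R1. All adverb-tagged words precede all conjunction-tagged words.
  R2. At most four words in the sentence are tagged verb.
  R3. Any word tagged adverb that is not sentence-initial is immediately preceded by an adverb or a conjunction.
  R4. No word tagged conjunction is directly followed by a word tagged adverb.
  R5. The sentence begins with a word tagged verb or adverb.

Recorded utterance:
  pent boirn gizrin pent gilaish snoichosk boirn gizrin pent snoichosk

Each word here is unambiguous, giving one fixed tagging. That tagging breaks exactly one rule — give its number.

5

Fixed tagging: conjunction conjunction conjunction conjunction verb verb conjunction conjunction conjunction verb.
Rule check: R1 holds, R2 holds, R3 holds, R4 holds, R5 violated.
Only rule 5 fails.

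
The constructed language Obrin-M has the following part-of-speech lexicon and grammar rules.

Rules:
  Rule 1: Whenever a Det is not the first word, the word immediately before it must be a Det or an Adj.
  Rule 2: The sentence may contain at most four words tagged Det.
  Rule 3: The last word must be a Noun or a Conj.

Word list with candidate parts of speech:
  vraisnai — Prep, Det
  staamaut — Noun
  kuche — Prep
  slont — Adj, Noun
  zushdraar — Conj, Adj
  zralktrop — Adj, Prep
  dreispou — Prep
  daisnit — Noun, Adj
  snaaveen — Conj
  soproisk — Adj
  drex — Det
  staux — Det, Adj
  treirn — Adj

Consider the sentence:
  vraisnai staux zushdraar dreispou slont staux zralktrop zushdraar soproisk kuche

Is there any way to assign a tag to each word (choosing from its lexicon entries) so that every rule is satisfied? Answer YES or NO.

NO

Candidates per position — 1:vraisnai {Prep,Det}; 2:staux {Det,Adj}; 3:zushdraar {Conj,Adj}; 4:dreispou {Prep}; 5:slont {Adj,Noun}; 6:staux {Det,Adj}; 7:zralktrop {Adj,Prep}; 8:zushdraar {Conj,Adj}; 9:soproisk {Adj}; 10:kuche {Prep}.
Rule 3 cannot be satisfied by any choice of tags from the lexicon.
So there is no consistent tagging.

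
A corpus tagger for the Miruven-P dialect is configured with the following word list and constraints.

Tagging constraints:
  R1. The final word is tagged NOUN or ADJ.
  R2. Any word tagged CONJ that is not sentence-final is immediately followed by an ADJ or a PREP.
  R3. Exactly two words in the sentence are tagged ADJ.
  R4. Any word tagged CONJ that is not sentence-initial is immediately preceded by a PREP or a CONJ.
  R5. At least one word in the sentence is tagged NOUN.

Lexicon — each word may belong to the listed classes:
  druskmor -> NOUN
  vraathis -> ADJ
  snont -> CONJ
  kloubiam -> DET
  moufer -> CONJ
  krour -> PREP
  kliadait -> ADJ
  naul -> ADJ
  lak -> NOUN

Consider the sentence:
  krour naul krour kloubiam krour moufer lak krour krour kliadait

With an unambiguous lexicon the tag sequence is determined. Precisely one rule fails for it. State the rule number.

2

Fixed tagging: PREP ADJ PREP DET PREP CONJ NOUN PREP PREP ADJ.
Rule check: R1 pass, R2 fail, R3 pass, R4 pass, R5 pass.
Only rule 2 fails.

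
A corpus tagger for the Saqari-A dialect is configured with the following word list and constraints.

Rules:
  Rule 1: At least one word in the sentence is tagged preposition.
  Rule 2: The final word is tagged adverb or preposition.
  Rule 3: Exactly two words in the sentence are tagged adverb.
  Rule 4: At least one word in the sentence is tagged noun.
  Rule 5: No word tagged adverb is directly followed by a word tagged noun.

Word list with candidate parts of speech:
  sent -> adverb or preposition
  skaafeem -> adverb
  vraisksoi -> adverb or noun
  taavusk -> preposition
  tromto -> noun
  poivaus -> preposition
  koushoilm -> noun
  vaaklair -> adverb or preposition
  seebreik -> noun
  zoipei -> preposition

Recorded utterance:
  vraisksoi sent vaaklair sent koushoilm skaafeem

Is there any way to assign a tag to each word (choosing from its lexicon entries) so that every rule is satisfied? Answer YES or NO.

Candidates per position — 1:vraisksoi {adverb,noun}; 2:sent {adverb,preposition}; 3:vaaklair {adverb,preposition}; 4:sent {adverb,preposition}; 5:koushoilm {noun}; 6:skaafeem {adverb}.
One satisfying assignment: noun preposition adverb preposition noun adverb.
Verifying each rule — rule 1 ✓; rule 2 ✓; rule 3 ✓; rule 4 ✓; rule 5 ✓.

YES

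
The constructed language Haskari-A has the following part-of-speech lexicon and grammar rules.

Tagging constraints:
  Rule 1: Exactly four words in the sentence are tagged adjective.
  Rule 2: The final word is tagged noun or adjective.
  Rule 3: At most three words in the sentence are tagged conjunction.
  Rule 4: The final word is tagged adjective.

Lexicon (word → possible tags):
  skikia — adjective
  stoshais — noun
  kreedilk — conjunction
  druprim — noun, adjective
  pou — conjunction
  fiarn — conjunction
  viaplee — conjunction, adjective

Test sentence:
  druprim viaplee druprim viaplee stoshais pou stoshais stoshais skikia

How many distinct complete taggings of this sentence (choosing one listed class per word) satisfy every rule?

Candidates per position — 1:druprim {noun,adjective}; 2:viaplee {conjunction,adjective}; 3:druprim {noun,adjective}; 4:viaplee {conjunction,adjective}; 5:stoshais {noun}; 6:pou {conjunction}; 7:stoshais {noun}; 8:stoshais {noun}; 9:skikia {adjective}.
There are 16 candidate sequences in total.
The sequences that satisfy every rule: noun adjective adjective adjective noun conjunction noun noun adjective; adjective conjunction adjective adjective noun conjunction noun noun adjective; adjective adjective noun adjective noun conjunction noun noun adjective; adjective adjective adjective conjunction noun conjunction noun noun adjective.
Count = 4.

4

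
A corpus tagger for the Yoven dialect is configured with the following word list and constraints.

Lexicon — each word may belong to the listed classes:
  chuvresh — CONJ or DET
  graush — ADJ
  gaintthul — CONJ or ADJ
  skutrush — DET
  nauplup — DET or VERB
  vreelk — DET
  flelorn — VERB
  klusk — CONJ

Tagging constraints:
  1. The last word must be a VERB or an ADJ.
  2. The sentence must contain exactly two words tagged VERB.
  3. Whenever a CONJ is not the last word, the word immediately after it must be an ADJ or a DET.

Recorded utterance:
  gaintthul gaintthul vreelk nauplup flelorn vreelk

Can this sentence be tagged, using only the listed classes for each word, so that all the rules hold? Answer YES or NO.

Candidates per position — 1:gaintthul {CONJ,ADJ}; 2:gaintthul {CONJ,ADJ}; 3:vreelk {DET}; 4:nauplup {DET,VERB}; 5:flelorn {VERB}; 6:vreelk {DET}.
Rule 1 cannot be satisfied by any choice of tags from the lexicon.
So there is no consistent tagging.

NO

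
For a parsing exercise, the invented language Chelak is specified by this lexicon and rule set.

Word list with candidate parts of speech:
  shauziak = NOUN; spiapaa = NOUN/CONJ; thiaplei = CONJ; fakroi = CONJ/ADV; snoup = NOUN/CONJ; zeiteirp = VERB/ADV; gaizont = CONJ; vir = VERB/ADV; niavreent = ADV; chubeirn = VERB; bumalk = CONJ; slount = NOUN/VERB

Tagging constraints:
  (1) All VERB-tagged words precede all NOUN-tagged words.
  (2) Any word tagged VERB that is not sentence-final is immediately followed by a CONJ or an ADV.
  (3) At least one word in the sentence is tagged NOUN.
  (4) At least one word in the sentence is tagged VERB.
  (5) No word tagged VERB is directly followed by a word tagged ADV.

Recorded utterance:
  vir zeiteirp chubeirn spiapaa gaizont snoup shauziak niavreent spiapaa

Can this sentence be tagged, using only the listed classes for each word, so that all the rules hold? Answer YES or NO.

YES

Candidates per position — 1:vir {VERB,ADV}; 2:zeiteirp {VERB,ADV}; 3:chubeirn {VERB}; 4:spiapaa {NOUN,CONJ}; 5:gaizont {CONJ}; 6:snoup {NOUN,CONJ}; 7:shauziak {NOUN}; 8:niavreent {ADV}; 9:spiapaa {NOUN,CONJ}.
One satisfying assignment: ADV ADV VERB CONJ CONJ NOUN NOUN ADV CONJ.
Checking: rule 1 holds; rule 2 holds; rule 3 holds; rule 4 holds; rule 5 holds.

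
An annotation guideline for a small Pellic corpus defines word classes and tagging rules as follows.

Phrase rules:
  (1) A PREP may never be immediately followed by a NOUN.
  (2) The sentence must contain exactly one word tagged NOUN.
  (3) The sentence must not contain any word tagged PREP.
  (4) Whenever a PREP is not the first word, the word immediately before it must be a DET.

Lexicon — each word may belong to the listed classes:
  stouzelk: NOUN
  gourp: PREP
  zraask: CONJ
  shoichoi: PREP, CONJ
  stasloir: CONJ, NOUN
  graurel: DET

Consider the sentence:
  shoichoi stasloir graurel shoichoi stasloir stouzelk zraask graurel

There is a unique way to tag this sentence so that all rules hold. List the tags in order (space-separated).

CONJ CONJ DET CONJ CONJ NOUN CONJ DET

Candidates per position — 1:shoichoi {PREP,CONJ}; 2:stasloir {CONJ,NOUN}; 3:graurel {DET}; 4:shoichoi {PREP,CONJ}; 5:stasloir {CONJ,NOUN}; 6:stouzelk {NOUN}; 7:zraask {CONJ}; 8:graurel {DET}.
Position 1: PREP is ruled out by rule 3; that leaves CONJ.
Position 2: NOUN is ruled out by rule 2; that leaves CONJ.
Position 4: PREP is ruled out by rule 3; that leaves CONJ.
Position 5: NOUN is ruled out by rule 2; that leaves CONJ.
So the tagging must be: CONJ CONJ DET CONJ CONJ NOUN CONJ DET.
Verifying each rule — rule 1 holds; rule 2 holds; rule 3 holds; rule 4 holds.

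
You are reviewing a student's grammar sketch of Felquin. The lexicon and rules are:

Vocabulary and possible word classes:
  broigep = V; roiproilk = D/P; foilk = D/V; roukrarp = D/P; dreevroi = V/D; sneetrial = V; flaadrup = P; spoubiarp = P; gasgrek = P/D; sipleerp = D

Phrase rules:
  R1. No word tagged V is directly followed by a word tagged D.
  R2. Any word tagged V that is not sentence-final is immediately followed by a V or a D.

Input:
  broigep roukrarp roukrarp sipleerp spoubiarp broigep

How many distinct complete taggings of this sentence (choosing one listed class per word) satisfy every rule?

Candidates per position — 1:broigep {V}; 2:roukrarp {D,P}; 3:roukrarp {D,P}; 4:sipleerp {D}; 5:spoubiarp {P}; 6:broigep {V}.
There are 4 candidate sequences in total.
Every candidate sequence violates at least one rule; no consistent tagging exists.
Count = 0.

0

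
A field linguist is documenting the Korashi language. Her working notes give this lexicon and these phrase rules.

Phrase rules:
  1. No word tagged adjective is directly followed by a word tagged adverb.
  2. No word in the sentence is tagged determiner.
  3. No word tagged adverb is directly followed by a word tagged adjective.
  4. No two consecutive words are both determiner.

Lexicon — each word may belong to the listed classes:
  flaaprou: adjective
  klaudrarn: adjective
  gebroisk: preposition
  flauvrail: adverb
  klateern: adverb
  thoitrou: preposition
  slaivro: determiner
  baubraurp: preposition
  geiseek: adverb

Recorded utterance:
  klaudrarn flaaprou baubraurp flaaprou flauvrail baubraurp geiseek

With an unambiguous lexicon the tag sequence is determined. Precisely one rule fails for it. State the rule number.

Fixed tagging: adjective adjective preposition adjective adverb preposition adverb.
Rule check: R1 fail, R2 pass, R3 pass, R4 pass.
Only rule 1 fails.

1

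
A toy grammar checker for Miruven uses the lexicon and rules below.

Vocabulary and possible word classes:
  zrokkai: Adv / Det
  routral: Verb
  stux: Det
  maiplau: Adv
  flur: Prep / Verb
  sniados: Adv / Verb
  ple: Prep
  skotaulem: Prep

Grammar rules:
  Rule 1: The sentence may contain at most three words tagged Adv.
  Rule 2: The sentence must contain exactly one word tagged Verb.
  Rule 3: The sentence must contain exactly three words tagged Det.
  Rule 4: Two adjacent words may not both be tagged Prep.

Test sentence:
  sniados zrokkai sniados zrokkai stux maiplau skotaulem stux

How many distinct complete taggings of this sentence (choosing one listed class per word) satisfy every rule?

Candidates per position — 1:sniados {Adv,Verb}; 2:zrokkai {Adv,Det}; 3:sniados {Adv,Verb}; 4:zrokkai {Adv,Det}; 5:stux {Det}; 6:maiplau {Adv}; 7:skotaulem {Prep}; 8:stux {Det}.
There are 16 candidate sequences in total.
The sequences that satisfy every rule: Adv Adv Verb Det Det Adv Prep Det; Adv Det Verb Adv Det Adv Prep Det; Verb Adv Adv Det Det Adv Prep Det; Verb Det Adv Adv Det Adv Prep Det.
Count = 4.

4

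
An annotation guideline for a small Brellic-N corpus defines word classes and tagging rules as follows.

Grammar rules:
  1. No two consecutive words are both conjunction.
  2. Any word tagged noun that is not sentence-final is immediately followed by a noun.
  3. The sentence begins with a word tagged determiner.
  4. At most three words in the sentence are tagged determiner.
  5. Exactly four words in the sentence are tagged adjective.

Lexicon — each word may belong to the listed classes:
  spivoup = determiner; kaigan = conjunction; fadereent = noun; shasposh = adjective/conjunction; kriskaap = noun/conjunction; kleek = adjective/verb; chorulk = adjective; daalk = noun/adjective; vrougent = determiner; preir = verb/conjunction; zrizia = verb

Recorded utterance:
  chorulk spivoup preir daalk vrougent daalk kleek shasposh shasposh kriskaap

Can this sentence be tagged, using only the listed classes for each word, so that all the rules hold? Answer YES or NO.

Candidates per position — 1:chorulk {adjective}; 2:spivoup {determiner}; 3:preir {verb,conjunction}; 4:daalk {noun,adjective}; 5:vrougent {determiner}; 6:daalk {noun,adjective}; 7:kleek {adjective,verb}; 8:shasposh {adjective,conjunction}; 9:shasposh {adjective,conjunction}; 10:kriskaap {noun,conjunction}.
Rule 3 cannot be satisfied by any choice of tags from the lexicon.
So there is no consistent tagging.

NO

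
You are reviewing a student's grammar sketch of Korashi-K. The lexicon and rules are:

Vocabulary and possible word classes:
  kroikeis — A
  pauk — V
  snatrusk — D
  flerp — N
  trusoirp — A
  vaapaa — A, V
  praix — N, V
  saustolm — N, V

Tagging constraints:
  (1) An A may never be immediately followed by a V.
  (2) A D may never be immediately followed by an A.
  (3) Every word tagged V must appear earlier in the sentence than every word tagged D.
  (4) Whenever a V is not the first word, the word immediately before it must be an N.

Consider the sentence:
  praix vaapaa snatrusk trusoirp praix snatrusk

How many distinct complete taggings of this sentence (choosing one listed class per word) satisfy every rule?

0

Candidates per position — 1:praix {N,V}; 2:vaapaa {A,V}; 3:snatrusk {D}; 4:trusoirp {A}; 5:praix {N,V}; 6:snatrusk {D}.
There are 8 candidate sequences in total.
Rule 2 cannot be satisfied by any choice of tags from the lexicon.
So there is no consistent tagging.
Count = 0.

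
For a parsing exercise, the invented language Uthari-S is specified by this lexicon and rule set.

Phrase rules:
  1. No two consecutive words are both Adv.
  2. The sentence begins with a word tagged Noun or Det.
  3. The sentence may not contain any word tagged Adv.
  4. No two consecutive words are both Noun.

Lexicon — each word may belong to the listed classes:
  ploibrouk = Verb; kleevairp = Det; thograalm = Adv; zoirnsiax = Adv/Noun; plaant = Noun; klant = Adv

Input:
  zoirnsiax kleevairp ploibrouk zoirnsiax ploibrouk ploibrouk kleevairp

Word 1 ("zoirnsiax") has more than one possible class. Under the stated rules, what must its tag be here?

Noun

Candidates per position — 1:zoirnsiax {Adv,Noun}; 2:kleevairp {Det}; 3:ploibrouk {Verb}; 4:zoirnsiax {Adv,Noun}; 5:ploibrouk {Verb}; 6:ploibrouk {Verb}; 7:kleevairp {Det}.
If word 1 were Adv, no tagging could satisfy rule 2; so word 1 is Noun.
If word 4 were Adv, no tagging could satisfy rule 3; so word 4 is Noun.
The unique satisfying tagging is: Noun Det Verb Noun Verb Verb Det.
Verifying each rule — rule 1 ok; rule 2 ok; rule 3 ok; rule 4 ok.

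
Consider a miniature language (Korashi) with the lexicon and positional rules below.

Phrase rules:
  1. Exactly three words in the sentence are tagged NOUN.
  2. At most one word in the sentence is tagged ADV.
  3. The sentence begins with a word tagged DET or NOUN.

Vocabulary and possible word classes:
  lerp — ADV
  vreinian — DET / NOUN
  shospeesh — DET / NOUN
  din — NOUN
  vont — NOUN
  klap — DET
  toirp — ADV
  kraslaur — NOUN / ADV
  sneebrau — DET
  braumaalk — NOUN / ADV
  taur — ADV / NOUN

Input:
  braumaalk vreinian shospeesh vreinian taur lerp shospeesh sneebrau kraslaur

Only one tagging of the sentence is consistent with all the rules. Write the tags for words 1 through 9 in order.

Candidates per position — 1:braumaalk {NOUN,ADV}; 2:vreinian {DET,NOUN}; 3:shospeesh {DET,NOUN}; 4:vreinian {DET,NOUN}; 5:taur {ADV,NOUN}; 6:lerp {ADV}; 7:shospeesh {DET,NOUN}; 8:sneebrau {DET}; 9:kraslaur {NOUN,ADV}.
If word 1 were ADV, no tagging could satisfy rule 2; so word 1 is NOUN.
If word 5 were ADV, no tagging could satisfy rule 2; so word 5 is NOUN.
If word 9 were ADV, no tagging could satisfy rule 2; so word 9 is NOUN.
If word 2 were NOUN, no tagging could satisfy rule 1; so word 2 is DET.
If word 3 were NOUN, no tagging could satisfy rule 1; so word 3 is DET.
If word 4 were NOUN, no tagging could satisfy rule 1; so word 4 is DET.
If word 7 were NOUN, no tagging could satisfy rule 1; so word 7 is DET.
So the tagging must be: NOUN DET DET DET NOUN ADV DET DET NOUN.
Checking: rule 1 satisfied; rule 2 satisfied; rule 3 satisfied.

NOUN DET DET DET NOUN ADV DET DET NOUN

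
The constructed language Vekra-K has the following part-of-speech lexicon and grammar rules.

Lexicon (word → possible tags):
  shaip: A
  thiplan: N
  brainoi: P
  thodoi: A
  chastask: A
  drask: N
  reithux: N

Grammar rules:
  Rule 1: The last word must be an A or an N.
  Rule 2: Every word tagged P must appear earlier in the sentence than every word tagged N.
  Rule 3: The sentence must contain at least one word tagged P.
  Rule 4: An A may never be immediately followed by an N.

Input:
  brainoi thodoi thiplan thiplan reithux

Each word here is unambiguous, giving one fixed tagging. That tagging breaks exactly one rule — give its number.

4

Fixed tagging: P A N N N.
Checking each rule: R1 holds, R2 holds, R3 holds, R4 violated.
Only rule 4 fails.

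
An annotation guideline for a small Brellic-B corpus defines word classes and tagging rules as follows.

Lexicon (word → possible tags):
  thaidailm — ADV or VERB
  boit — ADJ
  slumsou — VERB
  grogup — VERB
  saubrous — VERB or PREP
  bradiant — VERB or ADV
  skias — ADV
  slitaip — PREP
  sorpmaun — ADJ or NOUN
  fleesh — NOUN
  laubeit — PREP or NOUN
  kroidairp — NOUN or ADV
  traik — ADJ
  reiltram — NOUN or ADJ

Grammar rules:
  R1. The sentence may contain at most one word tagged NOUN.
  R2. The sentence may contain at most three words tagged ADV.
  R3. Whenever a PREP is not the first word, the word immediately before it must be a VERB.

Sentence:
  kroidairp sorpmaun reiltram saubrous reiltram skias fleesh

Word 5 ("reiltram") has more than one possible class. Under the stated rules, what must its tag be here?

Candidates per position — 1:kroidairp {NOUN,ADV}; 2:sorpmaun {ADJ,NOUN}; 3:reiltram {NOUN,ADJ}; 4:saubrous {VERB,PREP}; 5:reiltram {NOUN,ADJ}; 6:skias {ADV}; 7:fleesh {NOUN}.
Position 1: tagging it NOUN would leave rule 1 unsatisfiable, so it must be ADV.
Position 2: tagging it NOUN would leave rule 1 unsatisfiable, so it must be ADJ.
Position 3: tagging it NOUN would leave rule 1 unsatisfiable, so it must be ADJ.
Position 4: tagging it PREP would leave rule 3 unsatisfiable, so it must be VERB.
Position 5: tagging it NOUN would leave rule 1 unsatisfiable, so it must be ADJ.
That leaves exactly one tagging: ADV ADJ ADJ VERB ADJ ADV NOUN.
Checking: rule 1 satisfied; rule 2 satisfied; rule 3 satisfied.

ADJ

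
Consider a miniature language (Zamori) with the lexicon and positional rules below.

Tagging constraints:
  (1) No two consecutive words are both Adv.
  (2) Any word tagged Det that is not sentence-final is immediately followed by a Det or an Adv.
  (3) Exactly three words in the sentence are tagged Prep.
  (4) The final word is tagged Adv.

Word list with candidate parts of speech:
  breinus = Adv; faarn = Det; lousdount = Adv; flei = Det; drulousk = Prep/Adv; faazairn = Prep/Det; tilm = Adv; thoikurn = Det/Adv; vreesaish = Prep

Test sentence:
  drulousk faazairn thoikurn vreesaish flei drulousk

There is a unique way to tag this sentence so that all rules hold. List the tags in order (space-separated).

Prep Prep Adv Prep Det Adv

Candidates per position — 1:drulousk {Prep,Adv}; 2:faazairn {Prep,Det}; 3:thoikurn {Det,Adv}; 4:vreesaish {Prep}; 5:flei {Det}; 6:drulousk {Prep,Adv}.
At position 3, choosing Det makes rule 2 impossible to satisfy; hence Adv.
At position 6, choosing Prep makes rule 2 impossible to satisfy; hence Adv.
At position 1, choosing Adv makes rule 3 impossible to satisfy; hence Prep.
At position 2, choosing Det makes rule 3 impossible to satisfy; hence Prep.
The only consistent sequence is: Prep Prep Adv Prep Det Adv.
Verifying each rule — rule 1 ok; rule 2 ok; rule 3 ok; rule 4 ok.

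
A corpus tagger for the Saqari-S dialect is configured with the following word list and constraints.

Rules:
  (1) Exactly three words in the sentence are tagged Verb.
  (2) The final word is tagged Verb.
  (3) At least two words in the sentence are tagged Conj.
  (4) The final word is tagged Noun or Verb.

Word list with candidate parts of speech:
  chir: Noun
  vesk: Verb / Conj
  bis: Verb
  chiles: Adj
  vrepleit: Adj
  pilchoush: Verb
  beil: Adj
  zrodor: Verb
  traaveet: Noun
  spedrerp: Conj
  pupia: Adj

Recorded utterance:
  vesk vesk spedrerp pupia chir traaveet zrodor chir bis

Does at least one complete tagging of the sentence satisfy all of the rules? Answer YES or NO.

Candidates per position — 1:vesk {Verb,Conj}; 2:vesk {Verb,Conj}; 3:spedrerp {Conj}; 4:pupia {Adj}; 5:chir {Noun}; 6:traaveet {Noun}; 7:zrodor {Verb}; 8:chir {Noun}; 9:bis {Verb}.
One satisfying assignment: Verb Conj Conj Adj Noun Noun Verb Noun Verb.
Verifying each rule — rule 1 holds; rule 2 holds; rule 3 holds; rule 4 holds.

YES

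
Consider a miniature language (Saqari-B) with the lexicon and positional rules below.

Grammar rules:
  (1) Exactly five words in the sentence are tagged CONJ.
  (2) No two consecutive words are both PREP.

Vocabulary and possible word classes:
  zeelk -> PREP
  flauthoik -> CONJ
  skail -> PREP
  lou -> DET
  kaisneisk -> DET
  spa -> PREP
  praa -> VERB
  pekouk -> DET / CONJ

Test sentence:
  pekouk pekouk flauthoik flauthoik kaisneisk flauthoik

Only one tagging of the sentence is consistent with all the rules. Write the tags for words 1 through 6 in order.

CONJ CONJ CONJ CONJ DET CONJ

Candidates per position — 1:pekouk {DET,CONJ}; 2:pekouk {DET,CONJ}; 3:flauthoik {CONJ}; 4:flauthoik {CONJ}; 5:kaisneisk {DET}; 6:flauthoik {CONJ}.
If word 1 were DET, no tagging could satisfy rule 1; so word 1 is CONJ.
If word 2 were DET, no tagging could satisfy rule 1; so word 2 is CONJ.
The only consistent sequence is: CONJ CONJ CONJ CONJ DET CONJ.
Check: rule 1 satisfied; rule 2 satisfied.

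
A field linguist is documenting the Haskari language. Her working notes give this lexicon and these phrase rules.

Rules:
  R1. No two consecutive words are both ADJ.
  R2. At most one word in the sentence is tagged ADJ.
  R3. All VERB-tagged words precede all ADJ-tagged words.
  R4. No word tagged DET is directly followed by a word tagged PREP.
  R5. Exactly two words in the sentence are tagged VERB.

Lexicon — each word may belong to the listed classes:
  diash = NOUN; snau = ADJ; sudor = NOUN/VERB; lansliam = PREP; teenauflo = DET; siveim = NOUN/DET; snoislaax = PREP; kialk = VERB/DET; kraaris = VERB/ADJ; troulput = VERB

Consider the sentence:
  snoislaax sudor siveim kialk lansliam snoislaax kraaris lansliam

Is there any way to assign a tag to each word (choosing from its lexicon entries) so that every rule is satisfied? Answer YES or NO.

YES

Candidates per position — 1:snoislaax {PREP}; 2:sudor {NOUN,VERB}; 3:siveim {NOUN,DET}; 4:kialk {VERB,DET}; 5:lansliam {PREP}; 6:snoislaax {PREP}; 7:kraaris {VERB,ADJ}; 8:lansliam {PREP}.
One satisfying assignment: PREP VERB DET VERB PREP PREP ADJ PREP.
Check: rule 1 ✓; rule 2 ✓; rule 3 ✓; rule 4 ✓; rule 5 ✓.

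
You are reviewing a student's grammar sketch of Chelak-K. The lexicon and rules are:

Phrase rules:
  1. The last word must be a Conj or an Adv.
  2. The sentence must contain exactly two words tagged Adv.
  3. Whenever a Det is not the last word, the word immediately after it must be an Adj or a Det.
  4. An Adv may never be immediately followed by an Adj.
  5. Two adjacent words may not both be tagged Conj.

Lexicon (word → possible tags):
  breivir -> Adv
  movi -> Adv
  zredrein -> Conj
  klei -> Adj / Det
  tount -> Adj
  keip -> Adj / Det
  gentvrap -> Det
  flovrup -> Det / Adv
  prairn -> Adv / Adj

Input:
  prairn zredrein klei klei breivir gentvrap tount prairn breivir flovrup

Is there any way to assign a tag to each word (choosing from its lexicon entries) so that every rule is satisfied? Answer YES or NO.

NO

Candidates per position — 1:prairn {Adv,Adj}; 2:zredrein {Conj}; 3:klei {Adj,Det}; 4:klei {Adj,Det}; 5:breivir {Adv}; 6:gentvrap {Det}; 7:tount {Adj}; 8:prairn {Adv,Adj}; 9:breivir {Adv}; 10:flovrup {Det,Adv}.
Every candidate sequence violates at least one rule; no consistent tagging exists.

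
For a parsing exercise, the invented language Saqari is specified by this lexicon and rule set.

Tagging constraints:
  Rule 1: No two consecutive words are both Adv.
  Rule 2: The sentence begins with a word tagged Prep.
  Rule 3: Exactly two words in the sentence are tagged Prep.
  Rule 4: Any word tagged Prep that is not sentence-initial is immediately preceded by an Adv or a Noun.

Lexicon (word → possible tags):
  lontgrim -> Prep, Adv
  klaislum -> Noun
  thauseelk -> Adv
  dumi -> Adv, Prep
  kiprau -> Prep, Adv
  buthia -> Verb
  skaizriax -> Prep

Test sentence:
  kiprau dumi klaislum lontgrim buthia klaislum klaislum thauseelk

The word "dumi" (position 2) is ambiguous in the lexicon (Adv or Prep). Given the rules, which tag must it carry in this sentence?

Candidates per position — 1:kiprau {Prep,Adv}; 2:dumi {Adv,Prep}; 3:klaislum {Noun}; 4:lontgrim {Prep,Adv}; 5:buthia {Verb}; 6:klaislum {Noun}; 7:klaislum {Noun}; 8:thauseelk {Adv}.
Word 1 cannot be Adv — rule 2 would then fail for every completion. It is Prep.
Word 2 cannot be Prep — rule 4 would then fail for every completion. It is Adv.
Word 4 cannot be Adv — rule 3 would then fail for every completion. It is Prep.
So the tagging must be: Prep Adv Noun Prep Verb Noun Noun Adv.
Rule-by-rule: rule 1 ✓; rule 2 ✓; rule 3 ✓; rule 4 ✓.

Adv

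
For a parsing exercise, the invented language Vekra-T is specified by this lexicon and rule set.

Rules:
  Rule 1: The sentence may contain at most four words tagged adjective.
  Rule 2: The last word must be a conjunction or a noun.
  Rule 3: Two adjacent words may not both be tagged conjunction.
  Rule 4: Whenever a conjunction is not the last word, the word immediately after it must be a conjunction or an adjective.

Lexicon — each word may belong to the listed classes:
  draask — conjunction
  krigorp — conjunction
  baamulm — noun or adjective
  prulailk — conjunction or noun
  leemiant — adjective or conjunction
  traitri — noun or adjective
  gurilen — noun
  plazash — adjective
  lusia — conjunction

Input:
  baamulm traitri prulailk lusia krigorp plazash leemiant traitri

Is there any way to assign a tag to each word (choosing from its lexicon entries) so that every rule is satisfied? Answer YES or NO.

Candidates per position — 1:baamulm {noun,adjective}; 2:traitri {noun,adjective}; 3:prulailk {conjunction,noun}; 4:lusia {conjunction}; 5:krigorp {conjunction}; 6:plazash {adjective}; 7:leemiant {adjective,conjunction}; 8:traitri {noun,adjective}.
Rule 3 cannot be satisfied by any choice of tags from the lexicon.
So there is no consistent tagging.

NO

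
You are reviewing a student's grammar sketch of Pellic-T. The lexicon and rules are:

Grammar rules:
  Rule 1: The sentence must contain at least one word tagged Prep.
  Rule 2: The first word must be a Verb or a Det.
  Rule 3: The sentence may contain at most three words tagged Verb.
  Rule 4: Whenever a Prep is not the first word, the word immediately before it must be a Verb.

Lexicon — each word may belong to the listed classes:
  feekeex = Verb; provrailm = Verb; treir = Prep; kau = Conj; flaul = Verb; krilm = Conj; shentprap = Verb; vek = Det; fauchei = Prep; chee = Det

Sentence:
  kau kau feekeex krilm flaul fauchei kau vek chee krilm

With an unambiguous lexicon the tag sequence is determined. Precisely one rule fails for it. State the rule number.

Fixed tagging: Conj Conj Verb Conj Verb Prep Conj Det Det Conj.
Checking each rule: R1 ✓, R2 ✗, R3 ✓, R4 ✓.
Only rule 2 fails.

2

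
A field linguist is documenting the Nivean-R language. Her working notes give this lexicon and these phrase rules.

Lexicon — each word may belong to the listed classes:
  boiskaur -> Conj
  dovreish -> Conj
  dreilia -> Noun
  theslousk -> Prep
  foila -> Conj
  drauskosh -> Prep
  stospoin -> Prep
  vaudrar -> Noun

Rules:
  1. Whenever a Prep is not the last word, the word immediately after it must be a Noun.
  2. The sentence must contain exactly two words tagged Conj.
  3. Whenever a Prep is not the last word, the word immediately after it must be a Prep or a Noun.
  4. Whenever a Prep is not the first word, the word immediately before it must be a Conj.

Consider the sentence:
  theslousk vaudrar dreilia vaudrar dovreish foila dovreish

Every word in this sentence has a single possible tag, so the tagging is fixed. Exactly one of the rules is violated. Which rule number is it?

2

Fixed tagging: Prep Noun Noun Noun Conj Conj Conj.
Checking each rule: R1 holds, R2 violated, R3 holds, R4 holds.
Only rule 2 fails.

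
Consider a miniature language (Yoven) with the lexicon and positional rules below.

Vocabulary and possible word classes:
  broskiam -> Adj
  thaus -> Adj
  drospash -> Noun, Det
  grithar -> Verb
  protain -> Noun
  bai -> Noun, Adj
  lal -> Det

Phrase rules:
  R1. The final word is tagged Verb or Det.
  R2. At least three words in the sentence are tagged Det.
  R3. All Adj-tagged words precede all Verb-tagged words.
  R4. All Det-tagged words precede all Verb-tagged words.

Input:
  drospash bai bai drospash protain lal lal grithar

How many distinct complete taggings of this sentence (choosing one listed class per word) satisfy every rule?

12

Candidates per position — 1:drospash {Noun,Det}; 2:bai {Noun,Adj}; 3:bai {Noun,Adj}; 4:drospash {Noun,Det}; 5:protain {Noun}; 6:lal {Det}; 7:lal {Det}; 8:grithar {Verb}.
There are 16 candidate sequences in total.
Checking each against the rules leaves 12 sequences.
Count = 12.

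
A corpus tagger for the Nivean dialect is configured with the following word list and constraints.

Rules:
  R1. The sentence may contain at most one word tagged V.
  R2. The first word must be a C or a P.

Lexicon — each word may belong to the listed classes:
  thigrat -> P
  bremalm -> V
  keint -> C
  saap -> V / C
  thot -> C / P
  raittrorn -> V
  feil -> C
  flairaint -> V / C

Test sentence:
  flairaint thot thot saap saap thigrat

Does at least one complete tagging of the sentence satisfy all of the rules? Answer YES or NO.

YES

Candidates per position — 1:flairaint {V,C}; 2:thot {C,P}; 3:thot {C,P}; 4:saap {V,C}; 5:saap {V,C}; 6:thigrat {P}.
One satisfying assignment: C C C C V P.
Check: rule 1 satisfied; rule 2 satisfied.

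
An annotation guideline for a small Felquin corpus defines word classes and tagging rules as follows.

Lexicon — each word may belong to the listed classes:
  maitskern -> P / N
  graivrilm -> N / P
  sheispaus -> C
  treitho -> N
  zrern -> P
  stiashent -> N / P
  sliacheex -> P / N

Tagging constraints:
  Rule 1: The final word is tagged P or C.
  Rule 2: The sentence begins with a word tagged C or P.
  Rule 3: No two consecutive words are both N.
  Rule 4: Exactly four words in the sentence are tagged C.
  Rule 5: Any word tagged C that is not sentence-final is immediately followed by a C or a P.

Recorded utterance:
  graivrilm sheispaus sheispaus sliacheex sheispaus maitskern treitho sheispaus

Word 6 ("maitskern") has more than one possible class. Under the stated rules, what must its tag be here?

Candidates per position — 1:graivrilm {N,P}; 2:sheispaus {C}; 3:sheispaus {C}; 4:sliacheex {P,N}; 5:sheispaus {C}; 6:maitskern {P,N}; 7:treitho {N}; 8:sheispaus {C}.
If word 1 were N, no tagging could satisfy rule 2; so word 1 is P.
If word 4 were N, no tagging could satisfy rule 5; so word 4 is P.
If word 6 were N, no tagging could satisfy rule 3; so word 6 is P.
The only consistent sequence is: P C C P C P N C.
Rule-by-rule: rule 1 holds; rule 2 holds; rule 3 holds; rule 4 holds; rule 5 holds.

P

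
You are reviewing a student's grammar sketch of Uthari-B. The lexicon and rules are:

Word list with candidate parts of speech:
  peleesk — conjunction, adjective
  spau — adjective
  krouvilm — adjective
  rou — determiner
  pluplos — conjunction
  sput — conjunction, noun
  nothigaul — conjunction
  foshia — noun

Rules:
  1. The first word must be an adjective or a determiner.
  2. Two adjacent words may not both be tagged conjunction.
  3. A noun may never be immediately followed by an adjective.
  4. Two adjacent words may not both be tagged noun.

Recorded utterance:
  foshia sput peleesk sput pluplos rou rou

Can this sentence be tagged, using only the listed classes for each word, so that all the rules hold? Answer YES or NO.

NO

Candidates per position — 1:foshia {noun}; 2:sput {conjunction,noun}; 3:peleesk {conjunction,adjective}; 4:sput {conjunction,noun}; 5:pluplos {conjunction}; 6:rou {determiner}; 7:rou {determiner}.
Rule 1 cannot be satisfied by any choice of tags from the lexicon.
So there is no consistent tagging.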